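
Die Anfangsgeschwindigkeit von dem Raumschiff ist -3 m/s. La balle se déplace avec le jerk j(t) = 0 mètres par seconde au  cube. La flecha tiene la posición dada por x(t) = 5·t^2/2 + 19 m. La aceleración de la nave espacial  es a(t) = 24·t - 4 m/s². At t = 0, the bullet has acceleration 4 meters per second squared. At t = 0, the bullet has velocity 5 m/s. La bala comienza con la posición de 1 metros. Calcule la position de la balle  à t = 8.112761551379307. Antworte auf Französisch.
En partant du jerk j(t) = 0, nous prenons 3 intégrales. En prenant ∫j(t)dt et en appliquant a(0) = 4, nous trouvons a(t) = 4. En intégrant l'accélération et en utilisant la condition initiale v(0) = 5, nous obtenons v(t) = 4·t + 5. En intégrant la vitesse et en utilisant la condition initiale x(0) = 1, nous obtenons x(t) = 2·t^2 + 5·t + 1. De l'équation de la position x(t) = 2·t^2 + 5·t + 1, nous substituons t = 8.112761551379307 pour obtenir x = 173.197607735973.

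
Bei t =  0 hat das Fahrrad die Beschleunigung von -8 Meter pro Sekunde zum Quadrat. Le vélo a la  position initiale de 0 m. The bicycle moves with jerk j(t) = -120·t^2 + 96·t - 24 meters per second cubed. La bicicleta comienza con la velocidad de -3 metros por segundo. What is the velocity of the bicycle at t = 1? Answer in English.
We must find the integral of our jerk equation j(t) = -120·t^2 + 96·t - 24 2 times. The integral of jerk is acceleration. Using a(0) = -8, we get a(t) = -40·t^3 + 48·t^2 - 24·t - 8. Taking ∫a(t)dt and applying v(0) = -3, we find v(t) = -10·t^4 + 16·t^3 - 12·t^2 - 8·t - 3. From the given velocity equation v(t) = -10·t^4 + 16·t^3 - 12·t^2 - 8·t - 3, we substitute t = 1 to get v = -17.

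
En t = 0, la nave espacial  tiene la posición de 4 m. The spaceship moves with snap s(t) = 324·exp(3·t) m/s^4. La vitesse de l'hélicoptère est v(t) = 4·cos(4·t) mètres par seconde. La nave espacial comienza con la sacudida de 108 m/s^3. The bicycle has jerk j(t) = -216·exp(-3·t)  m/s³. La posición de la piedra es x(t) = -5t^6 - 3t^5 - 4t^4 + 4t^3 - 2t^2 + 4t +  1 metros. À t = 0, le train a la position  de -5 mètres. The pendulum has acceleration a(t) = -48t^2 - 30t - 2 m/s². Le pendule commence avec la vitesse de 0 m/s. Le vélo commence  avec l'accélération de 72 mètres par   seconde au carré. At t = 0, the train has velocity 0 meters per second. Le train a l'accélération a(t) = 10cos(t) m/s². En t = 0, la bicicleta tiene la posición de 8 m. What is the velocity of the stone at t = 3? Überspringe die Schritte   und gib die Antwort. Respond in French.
v(3) = -8837.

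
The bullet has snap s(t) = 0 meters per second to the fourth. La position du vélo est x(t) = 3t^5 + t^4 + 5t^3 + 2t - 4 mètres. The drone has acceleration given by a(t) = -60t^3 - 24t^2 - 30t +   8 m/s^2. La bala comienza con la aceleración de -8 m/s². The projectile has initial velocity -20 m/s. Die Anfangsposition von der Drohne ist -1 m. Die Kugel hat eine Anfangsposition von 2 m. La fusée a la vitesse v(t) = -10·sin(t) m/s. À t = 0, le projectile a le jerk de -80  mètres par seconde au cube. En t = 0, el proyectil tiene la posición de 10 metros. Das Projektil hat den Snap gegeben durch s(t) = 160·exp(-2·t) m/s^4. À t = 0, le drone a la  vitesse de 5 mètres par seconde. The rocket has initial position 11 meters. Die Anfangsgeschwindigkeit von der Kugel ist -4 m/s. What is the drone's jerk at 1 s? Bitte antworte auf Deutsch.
Um dies zu lösen, müssen wir 1 Ableitung unserer Gleichung für die Beschleunigung a(t) = -60·t^3 - 24·t^2 - 30·t + 8 nehmen. Durch Ableiten von der Beschleunigung erhalten wir den Ruck: j(t) = -180·t^2 - 48·t - 30. Mit j(t) = -180·t^2 - 48·t - 30 und Einsetzen von t = 1, finden wir j = -258.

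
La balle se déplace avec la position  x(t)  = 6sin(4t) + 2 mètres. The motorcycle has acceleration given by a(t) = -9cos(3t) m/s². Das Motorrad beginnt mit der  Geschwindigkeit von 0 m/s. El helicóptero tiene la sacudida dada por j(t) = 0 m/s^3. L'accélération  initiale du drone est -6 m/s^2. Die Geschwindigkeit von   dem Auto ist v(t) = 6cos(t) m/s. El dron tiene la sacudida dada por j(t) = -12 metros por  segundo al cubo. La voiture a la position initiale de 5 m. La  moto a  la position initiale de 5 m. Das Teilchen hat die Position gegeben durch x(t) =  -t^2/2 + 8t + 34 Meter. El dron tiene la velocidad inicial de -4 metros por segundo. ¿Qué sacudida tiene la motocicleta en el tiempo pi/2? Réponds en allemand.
Wir müssen unsere Gleichung für die Beschleunigung a(t) = -9·cos(3·t) 1-mal ableiten. Die Ableitung von der Beschleunigung ergibt den Ruck: j(t) = 27·sin(3·t). Aus der Gleichung für den Ruck j(t) = 27·sin(3·t), setzen wir t = pi/2 ein und erhalten j = -27.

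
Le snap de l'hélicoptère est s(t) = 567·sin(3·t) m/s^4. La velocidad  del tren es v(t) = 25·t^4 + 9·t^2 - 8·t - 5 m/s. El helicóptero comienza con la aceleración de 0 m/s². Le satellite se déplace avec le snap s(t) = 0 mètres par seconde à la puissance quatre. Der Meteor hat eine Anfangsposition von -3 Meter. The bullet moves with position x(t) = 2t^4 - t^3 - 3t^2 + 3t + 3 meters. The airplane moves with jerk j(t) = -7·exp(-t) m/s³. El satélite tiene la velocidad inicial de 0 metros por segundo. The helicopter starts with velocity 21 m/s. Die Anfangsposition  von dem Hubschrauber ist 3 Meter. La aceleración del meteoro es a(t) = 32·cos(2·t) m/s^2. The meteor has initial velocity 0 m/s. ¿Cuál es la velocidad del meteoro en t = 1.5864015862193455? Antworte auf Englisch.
We need to integrate our acceleration equation a(t) = 32·cos(2·t) 1 time. Integrating acceleration and using the initial condition v(0) = 0, we get v(t) = 16·sin(2·t). From the given velocity equation v(t) = 16·sin(2·t), we substitute t = 1.5864015862193455 to get v = -0.499287233379510.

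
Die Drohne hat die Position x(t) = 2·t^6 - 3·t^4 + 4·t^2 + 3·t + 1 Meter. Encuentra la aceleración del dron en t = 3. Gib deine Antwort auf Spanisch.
Partiendo de la posición x(t) = 2·t^6 - 3·t^4 + 4·t^2 + 3·t + 1, tomamos 2 derivadas. Derivando la posición, obtenemos la velocidad: v(t) = 12·t^5 - 12·t^3 + 8·t + 3. La derivada de la velocidad da la aceleración: a(t) = 60·t^4 - 36·t^2 + 8. Usando a(t) = 60·t^4 - 36·t^2 + 8 y sustituyendo t = 3, encontramos a = 4544.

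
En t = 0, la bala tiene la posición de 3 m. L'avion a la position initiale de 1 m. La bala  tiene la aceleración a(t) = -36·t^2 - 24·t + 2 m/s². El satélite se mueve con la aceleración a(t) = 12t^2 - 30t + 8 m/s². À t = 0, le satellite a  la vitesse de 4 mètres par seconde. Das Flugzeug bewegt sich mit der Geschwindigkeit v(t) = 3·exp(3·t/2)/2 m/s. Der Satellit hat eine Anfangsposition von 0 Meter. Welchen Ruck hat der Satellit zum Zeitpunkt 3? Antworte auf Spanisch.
Para resolver esto, necesitamos tomar 1 derivada de nuestra ecuación de la aceleración a(t) = 12·t^2 - 30·t + 8. Derivando la aceleración, obtenemos la sacudida: j(t) = 24·t - 30. De la ecuación de la sacudida j(t) = 24·t - 30, sustituimos t = 3 para obtener j = 42.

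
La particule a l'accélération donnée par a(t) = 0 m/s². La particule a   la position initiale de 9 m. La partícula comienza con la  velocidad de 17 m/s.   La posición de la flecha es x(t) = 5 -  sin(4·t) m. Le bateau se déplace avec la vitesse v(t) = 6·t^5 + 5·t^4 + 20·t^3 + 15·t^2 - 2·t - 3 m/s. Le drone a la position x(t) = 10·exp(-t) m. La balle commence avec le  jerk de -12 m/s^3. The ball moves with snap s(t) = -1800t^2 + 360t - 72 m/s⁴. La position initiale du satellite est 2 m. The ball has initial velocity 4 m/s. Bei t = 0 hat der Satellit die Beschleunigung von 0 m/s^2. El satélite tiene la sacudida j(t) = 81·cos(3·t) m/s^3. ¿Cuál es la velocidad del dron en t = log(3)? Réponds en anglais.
Starting from position x(t) = 10·exp(-t), we take 1 derivative. The derivative of position gives velocity: v(t) = -10·exp(-t). Using v(t) = -10·exp(-t) and substituting t = log(3), we find v = -10/3.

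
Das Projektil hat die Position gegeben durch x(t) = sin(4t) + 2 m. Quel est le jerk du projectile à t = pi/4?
En partant de la position x(t) = sin(4·t) + 2, nous prenons 3 dérivées. La dérivée de la position donne la vitesse: v(t) = 4·cos(4·t). En dérivant la vitesse, nous obtenons l'accélération: a(t) = -16·sin(4·t). En prenant d/dt de a(t), nous trouvons j(t) = -64·cos(4·t). Nous avons le jerk j(t) = -64·cos(4·t). En substituant t = pi/4: j(pi/4) = 64.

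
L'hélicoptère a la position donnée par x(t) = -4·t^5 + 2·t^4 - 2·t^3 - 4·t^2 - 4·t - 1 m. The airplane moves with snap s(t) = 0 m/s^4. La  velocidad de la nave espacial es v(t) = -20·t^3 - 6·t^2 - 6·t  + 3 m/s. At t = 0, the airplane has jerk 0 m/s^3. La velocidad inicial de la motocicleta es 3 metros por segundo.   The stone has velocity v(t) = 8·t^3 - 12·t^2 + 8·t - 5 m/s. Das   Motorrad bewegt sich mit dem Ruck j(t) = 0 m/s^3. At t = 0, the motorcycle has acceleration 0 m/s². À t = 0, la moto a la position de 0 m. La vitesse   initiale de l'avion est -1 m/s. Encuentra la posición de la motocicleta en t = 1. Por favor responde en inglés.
To find the answer, we compute 3 integrals of j(t) = 0. Finding the antiderivative of j(t) and using a(0) = 0: a(t) = 0. Integrating acceleration and using the initial condition v(0) = 3, we get v(t) = 3. Integrating velocity and using the initial condition x(0) = 0, we get x(t) = 3·t. We have position x(t) = 3·t. Substituting t = 1: x(1) = 3.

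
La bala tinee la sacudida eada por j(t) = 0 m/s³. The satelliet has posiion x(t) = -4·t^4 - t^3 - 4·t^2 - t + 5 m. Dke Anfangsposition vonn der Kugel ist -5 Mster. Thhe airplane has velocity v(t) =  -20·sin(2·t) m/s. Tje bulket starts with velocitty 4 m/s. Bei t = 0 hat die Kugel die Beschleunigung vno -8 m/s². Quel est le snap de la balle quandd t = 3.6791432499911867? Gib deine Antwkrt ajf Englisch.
To solve this, we need to take 1 derivative of our jerk equation j(t) = 0. The derivative of jerk gives snap: s(t) = 0. We have snap s(t) = 0. Substituting t = 3.6791432499911867: s(3.6791432499911867) = 0.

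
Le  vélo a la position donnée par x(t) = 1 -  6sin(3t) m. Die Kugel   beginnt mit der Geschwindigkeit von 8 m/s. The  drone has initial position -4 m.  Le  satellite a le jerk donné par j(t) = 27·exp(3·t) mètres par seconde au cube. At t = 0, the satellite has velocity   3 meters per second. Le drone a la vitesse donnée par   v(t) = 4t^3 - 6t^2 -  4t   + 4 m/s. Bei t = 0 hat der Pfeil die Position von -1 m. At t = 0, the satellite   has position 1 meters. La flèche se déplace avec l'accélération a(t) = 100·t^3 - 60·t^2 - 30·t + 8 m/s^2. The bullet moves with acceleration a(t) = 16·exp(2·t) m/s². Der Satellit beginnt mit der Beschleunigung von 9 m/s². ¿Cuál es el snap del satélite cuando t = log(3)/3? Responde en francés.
Pour résoudre ceci, nous devons prendre 1 dérivée de notre équation du jerk j(t) = 27·exp(3·t). En prenant d/dt de j(t), nous trouvons s(t) = 81·exp(3·t). En utilisant s(t) = 81·exp(3·t) et en substituant t = log(3)/3, nous trouvons s = 243.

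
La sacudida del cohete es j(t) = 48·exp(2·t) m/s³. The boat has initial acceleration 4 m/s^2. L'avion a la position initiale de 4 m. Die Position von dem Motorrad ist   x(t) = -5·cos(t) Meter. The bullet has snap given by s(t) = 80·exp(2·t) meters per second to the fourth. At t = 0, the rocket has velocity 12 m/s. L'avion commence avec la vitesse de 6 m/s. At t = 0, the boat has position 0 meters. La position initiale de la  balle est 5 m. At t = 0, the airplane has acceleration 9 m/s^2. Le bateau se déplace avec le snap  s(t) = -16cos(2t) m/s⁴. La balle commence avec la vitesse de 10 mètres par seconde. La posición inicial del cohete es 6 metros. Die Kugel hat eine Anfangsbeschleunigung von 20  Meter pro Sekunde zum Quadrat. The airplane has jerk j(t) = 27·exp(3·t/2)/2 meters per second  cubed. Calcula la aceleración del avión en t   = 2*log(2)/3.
Necesitamos integrar nuestra ecuación de la sacudida j(t) = 27·exp(3·t/2)/2 1 vez. La integral de la sacudida es la aceleración. Usando a(0) = 9, obtenemos a(t) = 9·exp(3·t/2). De la ecuación de la aceleración a(t) = 9·exp(3·t/2), sustituimos t = 2*log(2)/3 para obtener a = 18.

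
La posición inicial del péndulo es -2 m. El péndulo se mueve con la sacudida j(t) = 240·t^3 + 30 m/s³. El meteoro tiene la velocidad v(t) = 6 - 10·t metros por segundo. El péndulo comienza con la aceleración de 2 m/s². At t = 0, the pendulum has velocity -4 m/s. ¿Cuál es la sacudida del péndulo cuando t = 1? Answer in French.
En utilisant j(t) = 240·t^3 + 30 et en substituant t = 1, nous trouvons j = 270.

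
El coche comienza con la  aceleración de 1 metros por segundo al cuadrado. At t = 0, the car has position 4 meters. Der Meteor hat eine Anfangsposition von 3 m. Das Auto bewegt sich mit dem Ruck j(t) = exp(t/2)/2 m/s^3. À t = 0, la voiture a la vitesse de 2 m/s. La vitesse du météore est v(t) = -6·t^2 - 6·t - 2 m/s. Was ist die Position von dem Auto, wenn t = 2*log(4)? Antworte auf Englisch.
We need to integrate our jerk equation j(t) = exp(t/2)/2 3 times. The integral of jerk is acceleration. Using a(0) = 1, we get a(t) = exp(t/2). Finding the antiderivative of a(t) and using v(0) = 2: v(t) = 2·exp(t/2). Finding the integral of v(t) and using x(0) = 4: x(t) = 4·exp(t/2). Using x(t) = 4·exp(t/2) and substituting t = 2*log(4), we find x = 16.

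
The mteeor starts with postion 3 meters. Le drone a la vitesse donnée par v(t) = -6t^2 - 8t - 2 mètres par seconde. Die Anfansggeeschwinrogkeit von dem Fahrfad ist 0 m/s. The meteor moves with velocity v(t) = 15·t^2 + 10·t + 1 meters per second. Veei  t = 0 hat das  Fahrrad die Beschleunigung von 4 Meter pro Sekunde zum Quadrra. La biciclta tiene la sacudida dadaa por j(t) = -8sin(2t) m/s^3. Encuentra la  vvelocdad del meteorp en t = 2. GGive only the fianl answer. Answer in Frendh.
La vitesse à t = 2 est v = 81.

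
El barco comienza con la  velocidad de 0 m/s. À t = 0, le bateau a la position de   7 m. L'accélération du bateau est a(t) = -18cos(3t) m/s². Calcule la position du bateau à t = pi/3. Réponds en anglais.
Starting from acceleration a(t) = -18·cos(3·t), we take 2 integrals. Finding the integral of a(t) and using v(0) = 0: v(t) = -6·sin(3·t). Integrating velocity and using the initial condition x(0) = 7, we get x(t) = 2·cos(3·t) + 5. We have position x(t) = 2·cos(3·t) + 5. Substituting t = pi/3: x(pi/3) = 3.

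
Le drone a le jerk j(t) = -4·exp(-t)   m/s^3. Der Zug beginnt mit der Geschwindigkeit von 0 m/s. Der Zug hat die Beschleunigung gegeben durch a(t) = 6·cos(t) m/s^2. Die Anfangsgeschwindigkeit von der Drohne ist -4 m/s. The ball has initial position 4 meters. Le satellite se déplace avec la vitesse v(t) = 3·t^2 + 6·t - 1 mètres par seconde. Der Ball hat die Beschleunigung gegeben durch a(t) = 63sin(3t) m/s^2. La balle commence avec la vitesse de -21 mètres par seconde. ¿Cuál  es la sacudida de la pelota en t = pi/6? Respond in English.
Starting from acceleration a(t) = 63·sin(3·t), we take 1 derivative. The derivative of acceleration gives jerk: j(t) = 189·cos(3·t). From the given jerk equation j(t) = 189·cos(3·t), we substitute t = pi/6 to get j = 0.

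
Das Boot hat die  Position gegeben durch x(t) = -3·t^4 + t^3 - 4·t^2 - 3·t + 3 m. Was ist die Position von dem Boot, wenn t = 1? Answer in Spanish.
De la ecuación de la posición x(t) = -3·t^4 + t^3 - 4·t^2 - 3·t + 3, sustituimos t = 1 para obtener x = -6.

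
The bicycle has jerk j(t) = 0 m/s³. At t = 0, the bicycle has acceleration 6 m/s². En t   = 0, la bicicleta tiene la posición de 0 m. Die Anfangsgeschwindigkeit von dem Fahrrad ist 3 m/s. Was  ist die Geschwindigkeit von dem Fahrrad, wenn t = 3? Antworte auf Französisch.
Nous devons trouver l'intégrale de notre équation du jerk j(t) = 0 2 fois. En prenant ∫j(t)dt et en appliquant a(0) = 6, nous trouvons a(t) = 6. En intégrant l'accélération et en utilisant la condition initiale v(0) = 3, nous obtenons v(t) = 6·t + 3. De l'équation de la vitesse v(t) = 6·t + 3, nous substituons t = 3 pour obtenir v = 21.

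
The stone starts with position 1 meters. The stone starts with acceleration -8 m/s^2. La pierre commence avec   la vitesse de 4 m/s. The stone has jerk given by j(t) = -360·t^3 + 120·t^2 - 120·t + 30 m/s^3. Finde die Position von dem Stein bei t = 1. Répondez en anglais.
We must find the antiderivative of our jerk equation j(t) = -360·t^3 + 120·t^2 - 120·t + 30 3 times. Integrating jerk and using the initial condition a(0) = -8, we get a(t) = -90·t^4 + 40·t^3 - 60·t^2 + 30·t - 8. Taking ∫a(t)dt and applying v(0) = 4, we find v(t) = -18·t^5 + 10·t^4 - 20·t^3 + 15·t^2 - 8·t + 4. Integrating velocity and using the initial condition x(0) = 1, we get x(t) = -3·t^6 + 2·t^5 - 5·t^4 + 5·t^3 - 4·t^2 + 4·t + 1. Using x(t) = -3·t^6 + 2·t^5 - 5·t^4 + 5·t^3 - 4·t^2 + 4·t + 1 and substituting t = 1, we find x = 0.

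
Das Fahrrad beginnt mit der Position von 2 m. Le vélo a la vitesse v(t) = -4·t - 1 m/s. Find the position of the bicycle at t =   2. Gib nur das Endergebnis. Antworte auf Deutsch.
Die Antwort ist -8.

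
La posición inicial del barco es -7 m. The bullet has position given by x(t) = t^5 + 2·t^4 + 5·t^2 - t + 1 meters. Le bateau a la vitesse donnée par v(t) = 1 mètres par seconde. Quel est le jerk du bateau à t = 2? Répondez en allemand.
Ausgehend von der Geschwindigkeit v(t) = 1, nehmen wir 2 Ableitungen. Mit d/dt von v(t) finden wir a(t) = 0. Mit d/dt von a(t) finden wir j(t) = 0. Wir haben den Ruck j(t) = 0. Durch Einsetzen von t = 2: j(2) = 0.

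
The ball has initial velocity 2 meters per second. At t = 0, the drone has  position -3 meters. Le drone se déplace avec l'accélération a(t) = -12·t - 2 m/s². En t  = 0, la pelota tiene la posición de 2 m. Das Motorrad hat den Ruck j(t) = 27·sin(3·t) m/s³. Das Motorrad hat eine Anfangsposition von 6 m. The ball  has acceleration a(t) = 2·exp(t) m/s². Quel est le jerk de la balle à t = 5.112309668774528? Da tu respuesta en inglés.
We must differentiate our acceleration equation a(t) = 2·exp(t) 1 time. Differentiating acceleration, we get jerk: j(t) = 2·exp(t). From the given jerk equation j(t) = 2·exp(t), we substitute t = 5.112309668774528 to get j = 332.106881499379.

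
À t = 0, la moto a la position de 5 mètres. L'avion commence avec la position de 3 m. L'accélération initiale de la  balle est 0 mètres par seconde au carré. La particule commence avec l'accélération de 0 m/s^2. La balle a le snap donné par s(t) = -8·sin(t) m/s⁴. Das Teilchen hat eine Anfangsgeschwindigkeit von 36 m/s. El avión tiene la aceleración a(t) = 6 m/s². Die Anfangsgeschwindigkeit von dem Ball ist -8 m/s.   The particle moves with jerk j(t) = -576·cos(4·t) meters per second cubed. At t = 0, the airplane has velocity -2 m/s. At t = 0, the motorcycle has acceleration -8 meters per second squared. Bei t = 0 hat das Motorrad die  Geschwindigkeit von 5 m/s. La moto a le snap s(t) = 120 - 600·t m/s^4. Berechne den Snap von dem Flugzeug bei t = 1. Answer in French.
En partant de l'accélération a(t) = 6, nous prenons 2 dérivées. En prenant d/dt de a(t), nous trouvons j(t) = 0. La dérivée du jerk donne le snap: s(t) = 0. En utilisant s(t) = 0 et en substituant t = 1, nous trouvons s = 0.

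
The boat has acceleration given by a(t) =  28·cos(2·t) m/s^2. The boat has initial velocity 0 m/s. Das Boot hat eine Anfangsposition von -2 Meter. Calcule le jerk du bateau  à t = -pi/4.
Pour résoudre ceci, nous devons prendre 1 dérivée de notre équation de l'accélération a(t) = 28·cos(2·t). En prenant d/dt de a(t), nous trouvons j(t) = -56·sin(2·t). De l'équation du jerk j(t) = -56·sin(2·t), nous substituons t = -pi/4 pour obtenir j = 56.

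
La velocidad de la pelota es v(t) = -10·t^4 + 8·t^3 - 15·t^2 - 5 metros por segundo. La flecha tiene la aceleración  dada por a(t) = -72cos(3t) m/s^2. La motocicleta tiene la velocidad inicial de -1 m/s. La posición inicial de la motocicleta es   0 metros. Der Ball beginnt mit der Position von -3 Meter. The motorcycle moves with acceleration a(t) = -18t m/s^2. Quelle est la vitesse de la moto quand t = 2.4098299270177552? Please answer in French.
Pour résoudre ceci, nous devons prendre 1 primitive de notre équation de l'accélération a(t) = -18·t. En intégrant l'accélération et en utilisant la condition initiale v(0) = -1, nous obtenons v(t) = -9·t^2 - 1. Nous avons la vitesse v(t) = -9·t^2 - 1. En substituant t = 2.4098299270177552: v(2.4098299270177552) = -53.2655224943536.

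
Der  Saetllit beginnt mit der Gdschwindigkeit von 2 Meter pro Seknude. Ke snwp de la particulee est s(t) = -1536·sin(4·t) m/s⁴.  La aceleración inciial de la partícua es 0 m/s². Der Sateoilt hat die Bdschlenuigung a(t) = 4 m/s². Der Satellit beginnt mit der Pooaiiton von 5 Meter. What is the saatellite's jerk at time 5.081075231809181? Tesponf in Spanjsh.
Para resolver esto, necesitamos tomar 1 derivada de nuestra ecuación de la aceleración a(t) = 4. Derivando la aceleración, obtenemos la sacudida: j(t) = 0. Tenemos la sacudida j(t) = 0. Sustituyendo t = 5.081075231809181: j(5.081075231809181) = 0.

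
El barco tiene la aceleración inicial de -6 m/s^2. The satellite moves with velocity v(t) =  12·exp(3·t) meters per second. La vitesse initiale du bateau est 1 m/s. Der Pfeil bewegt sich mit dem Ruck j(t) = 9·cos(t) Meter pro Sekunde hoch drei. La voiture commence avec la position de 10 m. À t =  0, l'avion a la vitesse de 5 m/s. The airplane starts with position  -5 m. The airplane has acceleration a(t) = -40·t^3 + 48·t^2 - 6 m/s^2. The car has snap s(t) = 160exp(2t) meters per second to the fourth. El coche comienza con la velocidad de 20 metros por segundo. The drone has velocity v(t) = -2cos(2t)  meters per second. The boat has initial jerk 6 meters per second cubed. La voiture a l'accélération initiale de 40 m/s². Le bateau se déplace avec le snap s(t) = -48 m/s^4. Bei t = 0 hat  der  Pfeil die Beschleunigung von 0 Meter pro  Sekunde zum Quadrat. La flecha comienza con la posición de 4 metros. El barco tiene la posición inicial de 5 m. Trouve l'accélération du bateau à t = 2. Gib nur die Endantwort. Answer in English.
The acceleration at t = 2 is a = -90.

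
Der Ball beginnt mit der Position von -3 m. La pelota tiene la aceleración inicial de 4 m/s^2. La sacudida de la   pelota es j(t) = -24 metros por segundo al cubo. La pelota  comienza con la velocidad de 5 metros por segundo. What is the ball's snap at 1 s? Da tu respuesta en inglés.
Starting from jerk j(t) = -24, we take 1 derivative. The derivative of jerk gives snap: s(t) = 0. Using s(t) = 0 and substituting t = 1, we find s = 0.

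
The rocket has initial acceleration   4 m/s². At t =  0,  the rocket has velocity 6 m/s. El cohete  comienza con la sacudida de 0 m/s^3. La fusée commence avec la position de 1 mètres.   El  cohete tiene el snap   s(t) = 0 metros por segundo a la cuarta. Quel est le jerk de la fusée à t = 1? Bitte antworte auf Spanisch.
Debemos encontrar la integral de nuestra ecuación del snap s(t) = 0 1 vez. Integrando el snap y usando la condición inicial j(0) = 0, obtenemos j(t) = 0. De la ecuación de la sacudida j(t) = 0, sustituimos t = 1 para obtener j = 0.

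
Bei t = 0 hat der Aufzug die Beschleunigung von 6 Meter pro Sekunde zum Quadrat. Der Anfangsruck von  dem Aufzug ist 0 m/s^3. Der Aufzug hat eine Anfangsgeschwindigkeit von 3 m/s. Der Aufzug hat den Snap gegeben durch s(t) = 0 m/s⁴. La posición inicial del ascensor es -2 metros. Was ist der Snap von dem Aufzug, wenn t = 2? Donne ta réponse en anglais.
Using s(t) = 0 and substituting t = 2, we find s = 0.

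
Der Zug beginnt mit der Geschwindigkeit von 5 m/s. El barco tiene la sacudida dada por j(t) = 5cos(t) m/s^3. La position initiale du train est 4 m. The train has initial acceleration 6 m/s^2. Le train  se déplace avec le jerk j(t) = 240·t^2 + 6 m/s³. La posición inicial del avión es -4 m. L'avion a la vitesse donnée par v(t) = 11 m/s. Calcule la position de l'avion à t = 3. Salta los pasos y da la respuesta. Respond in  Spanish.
La posición en t = 3 es x = 29.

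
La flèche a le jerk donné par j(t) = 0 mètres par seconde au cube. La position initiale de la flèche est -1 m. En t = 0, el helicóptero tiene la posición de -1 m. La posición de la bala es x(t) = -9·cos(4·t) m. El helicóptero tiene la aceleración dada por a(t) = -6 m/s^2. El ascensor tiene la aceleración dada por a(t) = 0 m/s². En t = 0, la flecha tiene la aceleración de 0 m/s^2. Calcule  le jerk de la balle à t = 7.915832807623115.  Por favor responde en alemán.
Um dies zu lösen, müssen wir 3 Ableitungen unserer Gleichung für die Position x(t) = -9·cos(4·t) nehmen. Mit d/dt von x(t) finden wir v(t) = 36·sin(4·t). Mit d/dt von v(t) finden wir a(t) = 144·cos(4·t). Mit d/dt von a(t) finden wir j(t) = -576·sin(4·t). Aus der Gleichung für den Ruck j(t) = -576·sin(4·t), setzen wir t = 7.915832807623115 ein und erhalten j = -141.055779009085.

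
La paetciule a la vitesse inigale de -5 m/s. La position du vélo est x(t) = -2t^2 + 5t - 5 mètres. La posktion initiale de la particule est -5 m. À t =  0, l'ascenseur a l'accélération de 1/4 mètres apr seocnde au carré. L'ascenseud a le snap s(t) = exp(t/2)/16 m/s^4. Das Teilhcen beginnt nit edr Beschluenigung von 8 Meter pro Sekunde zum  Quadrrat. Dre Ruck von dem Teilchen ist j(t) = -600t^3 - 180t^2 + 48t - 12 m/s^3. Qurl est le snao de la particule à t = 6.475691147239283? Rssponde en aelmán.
Wir müssen unsere Gleichung für den Ruck j(t) = -600·t^3 - 180·t^2 + 48·t - 12 1-mal ableiten. Mit d/dt von j(t) finden wir s(t) = -1800·t^2 - 360·t + 48. Mit s(t) = -1800·t^2 - 360·t + 48 und Einsetzen von t = 6.475691147239283, finden wir s = -77765.4853149859.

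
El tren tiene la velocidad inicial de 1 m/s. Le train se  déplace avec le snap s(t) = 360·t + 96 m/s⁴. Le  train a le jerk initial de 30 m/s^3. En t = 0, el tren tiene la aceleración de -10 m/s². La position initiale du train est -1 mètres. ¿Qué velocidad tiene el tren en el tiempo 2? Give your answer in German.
Um dies zu lösen, müssen wir 3 Integrale unserer Gleichung für den Snap s(t) = 360·t + 96 finden. Mit ∫s(t)dt und Anwendung von j(0) = 30, finden wir j(t) = 180·t^2 + 96·t + 30. Das Integral von dem Ruck ist die Beschleunigung. Mit a(0) = -10 erhalten wir a(t) = 60·t^3 + 48·t^2 + 30·t - 10. Durch Integration von der Beschleunigung und Verwendung der Anfangsbedingung v(0) = 1, erhalten wir v(t) = 15·t^4 + 16·t^3 + 15·t^2 - 10·t + 1. Aus der Gleichung für die Geschwindigkeit v(t) = 15·t^4 + 16·t^3 + 15·t^2 - 10·t + 1, setzen wir t = 2 ein und erhalten v = 409.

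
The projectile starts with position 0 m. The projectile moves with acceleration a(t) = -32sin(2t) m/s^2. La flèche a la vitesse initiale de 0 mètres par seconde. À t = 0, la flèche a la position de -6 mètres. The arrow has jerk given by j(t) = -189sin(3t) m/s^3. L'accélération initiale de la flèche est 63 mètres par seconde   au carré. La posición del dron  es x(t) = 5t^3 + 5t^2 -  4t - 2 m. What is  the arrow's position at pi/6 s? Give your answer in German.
Wir müssen das Integral unserer Gleichung für den Ruck j(t) = -189·sin(3·t) 3-mal finden. Das Integral von dem Ruck ist die Beschleunigung. Mit a(0) = 63 erhalten wir a(t) = 63·cos(3·t). Durch Integration von der Beschleunigung und Verwendung der Anfangsbedingung v(0) = 0, erhalten wir v(t) = 21·sin(3·t). Mit ∫v(t)dt und Anwendung von x(0) = -6, finden wir x(t) = 1 - 7·cos(3·t). Aus der Gleichung für die Position x(t) = 1 - 7·cos(3·t), setzen wir t = pi/6 ein und erhalten x = 1.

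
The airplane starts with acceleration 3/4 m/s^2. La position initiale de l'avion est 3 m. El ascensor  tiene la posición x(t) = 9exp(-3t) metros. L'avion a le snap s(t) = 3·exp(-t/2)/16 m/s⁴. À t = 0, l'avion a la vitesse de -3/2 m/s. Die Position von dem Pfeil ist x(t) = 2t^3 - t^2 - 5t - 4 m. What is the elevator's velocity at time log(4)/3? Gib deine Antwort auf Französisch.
Nous devons dériver notre équation de la position x(t) = 9·exp(-3·t) 1 fois. La dérivée de la position donne la vitesse: v(t) = -27·exp(-3·t). Nous avons la vitesse v(t) = -27·exp(-3·t). En substituant t = log(4)/3: v(log(4)/3) = -27/4.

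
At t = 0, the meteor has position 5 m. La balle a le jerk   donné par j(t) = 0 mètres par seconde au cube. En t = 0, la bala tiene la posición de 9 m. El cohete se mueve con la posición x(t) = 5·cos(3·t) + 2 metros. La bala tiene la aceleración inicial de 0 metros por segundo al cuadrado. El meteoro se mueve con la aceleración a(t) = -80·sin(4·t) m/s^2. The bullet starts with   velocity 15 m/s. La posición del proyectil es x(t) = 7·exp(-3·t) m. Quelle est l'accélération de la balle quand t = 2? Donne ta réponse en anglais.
To find the answer, we compute 1 antiderivative of j(t) = 0. Finding the antiderivative of j(t) and using a(0) = 0: a(t) = 0. From the given acceleration equation a(t) = 0, we substitute t = 2 to get a = 0.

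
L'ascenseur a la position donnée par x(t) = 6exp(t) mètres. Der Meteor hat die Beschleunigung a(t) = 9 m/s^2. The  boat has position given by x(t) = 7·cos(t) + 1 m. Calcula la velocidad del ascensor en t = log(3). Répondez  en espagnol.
Partiendo de la posición x(t) = 6·exp(t), tomamos 1 derivada. La derivada de la posición da la velocidad: v(t) = 6·exp(t). De la ecuación de la velocidad v(t) = 6·exp(t), sustituimos t = log(3) para obtener v = 18.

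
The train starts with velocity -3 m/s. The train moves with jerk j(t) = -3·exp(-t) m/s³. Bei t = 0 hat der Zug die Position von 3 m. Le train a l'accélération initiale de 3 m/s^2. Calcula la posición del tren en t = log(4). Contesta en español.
Debemos encontrar la antiderivada de nuestra ecuación de la sacudida j(t) = -3·exp(-t) 3 veces. Tomando ∫j(t)dt y aplicando a(0) = 3, encontramos a(t) = 3·exp(-t). Tomando ∫a(t)dt y aplicando v(0) = -3, encontramos v(t) = -3·exp(-t). Tomando ∫v(t)dt y aplicando x(0) = 3, encontramos x(t) = 3·exp(-t). Usando x(t) = 3·exp(-t) y sustituyendo t = log(4), encontramos x = 3/4.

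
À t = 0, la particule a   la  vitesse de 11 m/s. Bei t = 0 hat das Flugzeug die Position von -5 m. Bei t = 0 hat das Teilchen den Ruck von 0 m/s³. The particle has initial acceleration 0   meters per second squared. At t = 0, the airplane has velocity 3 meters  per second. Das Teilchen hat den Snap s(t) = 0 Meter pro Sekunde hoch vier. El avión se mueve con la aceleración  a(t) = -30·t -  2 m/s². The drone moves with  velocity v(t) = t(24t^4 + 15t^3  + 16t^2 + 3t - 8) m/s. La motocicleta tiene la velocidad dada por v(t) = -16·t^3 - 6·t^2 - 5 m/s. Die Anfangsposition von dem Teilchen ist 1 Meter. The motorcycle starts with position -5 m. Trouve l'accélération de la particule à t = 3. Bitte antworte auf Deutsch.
Wir müssen die Stammfunktion unserer Gleichung für den Snap s(t) = 0 2-mal finden. Mit ∫s(t)dt und Anwendung von j(0) = 0, finden wir j(t) = 0. Die Stammfunktion von dem Ruck ist die Beschleunigung. Mit a(0) = 0 erhalten wir a(t) = 0. Wir haben die Beschleunigung a(t) = 0. Durch Einsetzen von t = 3: a(3) = 0.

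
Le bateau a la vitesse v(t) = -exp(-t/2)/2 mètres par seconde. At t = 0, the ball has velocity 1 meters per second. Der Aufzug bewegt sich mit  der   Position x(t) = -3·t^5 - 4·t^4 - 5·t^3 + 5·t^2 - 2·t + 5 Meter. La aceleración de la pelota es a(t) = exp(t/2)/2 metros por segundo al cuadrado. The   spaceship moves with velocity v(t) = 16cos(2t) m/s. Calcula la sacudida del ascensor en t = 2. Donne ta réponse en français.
Pour résoudre ceci, nous devons prendre 3 dérivées de notre équation de la position x(t) = -3·t^5 - 4·t^4 - 5·t^3 + 5·t^2 - 2·t + 5. La dérivée de la position donne la vitesse: v(t) = -15·t^4 - 16·t^3 - 15·t^2 + 10·t - 2. La dérivée de la vitesse donne l'accélération: a(t) = -60·t^3 - 48·t^2 - 30·t + 10. La dérivée de l'accélération donne le jerk: j(t) = -180·t^2 - 96·t - 30. Nous avons le jerk j(t) = -180·t^2 - 96·t - 30. En substituant t = 2: j(2) = -942.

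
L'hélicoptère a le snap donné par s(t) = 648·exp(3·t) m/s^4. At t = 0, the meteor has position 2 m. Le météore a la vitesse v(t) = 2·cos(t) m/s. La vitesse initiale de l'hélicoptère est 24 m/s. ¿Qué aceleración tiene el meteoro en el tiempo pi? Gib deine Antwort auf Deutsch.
Wir müssen unsere Gleichung für die Geschwindigkeit v(t) = 2·cos(t) 1-mal ableiten. Durch Ableiten von der Geschwindigkeit erhalten wir die Beschleunigung: a(t) = -2·sin(t). Aus der Gleichung für die Beschleunigung a(t) = -2·sin(t), setzen wir t = pi ein und erhalten a = 0.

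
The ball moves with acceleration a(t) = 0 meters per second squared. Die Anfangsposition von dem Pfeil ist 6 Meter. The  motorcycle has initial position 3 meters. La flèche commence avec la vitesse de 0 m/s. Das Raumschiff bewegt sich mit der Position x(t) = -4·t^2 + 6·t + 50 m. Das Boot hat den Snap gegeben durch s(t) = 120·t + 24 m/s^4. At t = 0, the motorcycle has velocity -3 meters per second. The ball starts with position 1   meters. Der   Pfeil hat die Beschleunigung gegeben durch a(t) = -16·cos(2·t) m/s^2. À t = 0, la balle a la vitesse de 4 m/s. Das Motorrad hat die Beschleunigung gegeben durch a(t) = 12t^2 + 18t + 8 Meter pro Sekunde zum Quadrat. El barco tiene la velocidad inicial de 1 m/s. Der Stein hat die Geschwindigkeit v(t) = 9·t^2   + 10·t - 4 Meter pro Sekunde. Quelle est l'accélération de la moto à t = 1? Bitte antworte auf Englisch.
From the given acceleration equation a(t) = 12·t^2 + 18·t + 8, we substitute t = 1 to get a = 38.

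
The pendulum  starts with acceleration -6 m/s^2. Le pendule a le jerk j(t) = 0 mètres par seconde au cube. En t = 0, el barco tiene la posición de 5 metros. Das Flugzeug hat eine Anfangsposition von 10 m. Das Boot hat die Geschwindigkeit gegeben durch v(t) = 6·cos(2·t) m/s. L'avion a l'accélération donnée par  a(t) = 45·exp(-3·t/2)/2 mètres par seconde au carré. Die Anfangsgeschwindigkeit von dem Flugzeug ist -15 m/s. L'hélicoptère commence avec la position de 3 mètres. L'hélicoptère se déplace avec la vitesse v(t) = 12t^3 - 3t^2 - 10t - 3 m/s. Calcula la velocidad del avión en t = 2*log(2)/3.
Debemos encontrar la integral de nuestra ecuación de la aceleración a(t) = 45·exp(-3·t/2)/2 1 vez. Integrando la aceleración y usando la condición inicial v(0) = -15, obtenemos v(t) = -15·exp(-3·t/2). Tenemos la velocidad v(t) = -15·exp(-3·t/2). Sustituyendo t = 2*log(2)/3: v(2*log(2)/3) = -15/2.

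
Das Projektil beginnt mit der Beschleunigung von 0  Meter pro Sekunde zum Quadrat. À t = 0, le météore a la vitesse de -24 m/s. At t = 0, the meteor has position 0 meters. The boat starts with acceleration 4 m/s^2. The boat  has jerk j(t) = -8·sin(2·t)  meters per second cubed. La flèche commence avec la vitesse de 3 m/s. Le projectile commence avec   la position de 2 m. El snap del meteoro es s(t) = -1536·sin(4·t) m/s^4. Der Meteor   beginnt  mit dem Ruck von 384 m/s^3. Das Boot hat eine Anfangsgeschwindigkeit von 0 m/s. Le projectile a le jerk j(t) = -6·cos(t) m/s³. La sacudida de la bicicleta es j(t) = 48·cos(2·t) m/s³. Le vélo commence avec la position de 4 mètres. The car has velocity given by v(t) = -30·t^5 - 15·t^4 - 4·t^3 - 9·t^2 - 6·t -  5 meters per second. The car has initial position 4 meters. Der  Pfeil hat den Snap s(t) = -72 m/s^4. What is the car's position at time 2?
Starting from velocity v(t) = -30·t^5 - 15·t^4 - 4·t^3 - 9·t^2 - 6·t - 5, we take 1 antiderivative. Integrating velocity and using the initial condition x(0) = 4, we get x(t) = -5·t^6 - 3·t^5 - t^4 - 3·t^3 - 3·t^2 - 5·t + 4. We have position x(t) = -5·t^6 - 3·t^5 - t^4 - 3·t^3 - 3·t^2 - 5·t + 4. Substituting t = 2: x(2) = -474.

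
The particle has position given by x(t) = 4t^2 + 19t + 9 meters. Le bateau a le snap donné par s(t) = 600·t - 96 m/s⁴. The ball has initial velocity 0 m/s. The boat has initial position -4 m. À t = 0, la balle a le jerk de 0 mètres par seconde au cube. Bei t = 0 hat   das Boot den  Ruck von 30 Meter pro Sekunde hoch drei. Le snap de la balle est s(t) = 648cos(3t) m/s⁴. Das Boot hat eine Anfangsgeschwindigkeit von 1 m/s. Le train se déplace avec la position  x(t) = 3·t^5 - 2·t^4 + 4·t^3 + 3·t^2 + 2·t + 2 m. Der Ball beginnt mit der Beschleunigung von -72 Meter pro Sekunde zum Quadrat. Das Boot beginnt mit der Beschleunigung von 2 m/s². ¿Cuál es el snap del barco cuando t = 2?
Tenemos el snap s(t) = 600·t - 96. Sustituyendo t = 2: s(2) = 1104.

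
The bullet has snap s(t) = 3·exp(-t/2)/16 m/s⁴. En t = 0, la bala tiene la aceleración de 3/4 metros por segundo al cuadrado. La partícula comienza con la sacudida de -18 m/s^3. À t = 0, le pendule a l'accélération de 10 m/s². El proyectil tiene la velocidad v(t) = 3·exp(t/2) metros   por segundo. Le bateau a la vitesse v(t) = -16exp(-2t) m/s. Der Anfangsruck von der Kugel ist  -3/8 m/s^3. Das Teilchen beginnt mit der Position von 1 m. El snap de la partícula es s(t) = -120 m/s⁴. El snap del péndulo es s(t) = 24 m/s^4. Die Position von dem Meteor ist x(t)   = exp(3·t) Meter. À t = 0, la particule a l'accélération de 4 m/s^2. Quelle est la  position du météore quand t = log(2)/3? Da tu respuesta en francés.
En utilisant x(t) = exp(3·t) et en substituant t = log(2)/3, nous trouvons x = 2.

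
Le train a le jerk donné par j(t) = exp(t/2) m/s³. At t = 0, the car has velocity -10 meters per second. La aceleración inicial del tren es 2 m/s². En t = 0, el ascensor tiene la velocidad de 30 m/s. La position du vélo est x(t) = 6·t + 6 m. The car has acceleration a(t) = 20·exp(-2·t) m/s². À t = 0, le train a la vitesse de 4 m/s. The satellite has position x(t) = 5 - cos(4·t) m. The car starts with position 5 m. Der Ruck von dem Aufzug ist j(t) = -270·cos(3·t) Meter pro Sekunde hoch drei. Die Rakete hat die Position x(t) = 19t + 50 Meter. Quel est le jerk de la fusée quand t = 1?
Pour résoudre ceci, nous devons prendre 3 dérivées de notre équation de la position x(t) = 19·t + 50. La dérivée de la position donne la vitesse: v(t) = 19. En prenant d/dt de v(t), nous trouvons a(t) = 0. En dérivant l'accélération, nous obtenons le jerk: j(t) = 0. Nous avons le jerk j(t) = 0. En substituant t = 1: j(1) = 0.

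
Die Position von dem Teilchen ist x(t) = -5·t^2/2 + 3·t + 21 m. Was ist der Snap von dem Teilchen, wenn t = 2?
Ausgehend von der Position x(t) = -5·t^2/2 + 3·t + 21, nehmen wir 4 Ableitungen. Durch Ableiten von der Position erhalten wir die Geschwindigkeit: v(t) = 3 - 5·t. Mit d/dt von v(t) finden wir a(t) = -5. Durch Ableiten von der Beschleunigung erhalten wir den Ruck: j(t) = 0. Durch Ableiten von dem Ruck erhalten wir den Snap: s(t) = 0. Aus der Gleichung für den Snap s(t) = 0, setzen wir t = 2 ein und erhalten s = 0.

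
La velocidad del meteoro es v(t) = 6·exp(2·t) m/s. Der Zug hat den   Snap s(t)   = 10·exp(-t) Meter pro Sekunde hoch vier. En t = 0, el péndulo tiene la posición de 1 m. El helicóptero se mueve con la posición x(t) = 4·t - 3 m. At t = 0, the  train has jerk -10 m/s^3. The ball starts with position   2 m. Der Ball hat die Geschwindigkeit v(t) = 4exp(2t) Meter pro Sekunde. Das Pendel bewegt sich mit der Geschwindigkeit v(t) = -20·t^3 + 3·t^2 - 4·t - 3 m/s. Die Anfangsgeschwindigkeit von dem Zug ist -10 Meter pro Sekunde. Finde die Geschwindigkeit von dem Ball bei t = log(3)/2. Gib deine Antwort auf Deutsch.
Mit v(t) = 4·exp(2·t) und Einsetzen von t = log(3)/2, finden wir v = 12.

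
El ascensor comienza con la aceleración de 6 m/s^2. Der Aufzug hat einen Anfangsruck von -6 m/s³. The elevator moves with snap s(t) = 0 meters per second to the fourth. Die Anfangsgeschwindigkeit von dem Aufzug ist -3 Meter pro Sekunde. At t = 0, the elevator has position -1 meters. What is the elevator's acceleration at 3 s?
We must find the integral of our snap equation s(t) = 0 2 times. Integrating snap and using the initial condition j(0) = -6, we get j(t) = -6. The integral of jerk is acceleration. Using a(0) = 6, we get a(t) = 6 - 6·t. Using a(t) = 6 - 6·t and substituting t = 3, we find a = -12.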